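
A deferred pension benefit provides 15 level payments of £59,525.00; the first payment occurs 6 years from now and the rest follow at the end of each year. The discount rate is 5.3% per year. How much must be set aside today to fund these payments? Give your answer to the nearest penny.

£467,712.10

Ordinary annuity of 15 payments, first payment at period 6.
Periodic rate r = 0.053 per year.
The ordinary-annuity PV formula values the stream one period before the first payment (period 5); discount that back 5 periods:
PV₀ = 59,525 × [1 − (1+r)^−15] / r × (1+r)^−5 = £467,712.10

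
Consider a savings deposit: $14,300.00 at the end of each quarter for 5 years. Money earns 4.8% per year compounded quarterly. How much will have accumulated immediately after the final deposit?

$321,075.95

This is an ordinary annuity: 20 deposits of $14,300.00 at the end of each quarter.
Periodic rate r = 0.048/4 per quarter; n is counted in quarters.
FV = PMT × [((1+r)^n − 1)/r] = 14,300 × [(1+r)^20 − 1] / r = $321,075.95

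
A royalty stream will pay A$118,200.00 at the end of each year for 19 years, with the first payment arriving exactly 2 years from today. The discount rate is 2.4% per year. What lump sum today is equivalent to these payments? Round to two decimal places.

A$1,744,735.29

Ordinary annuity of 19 payments, first payment at period 2.
Periodic rate r = 0.024 per year.
The ordinary-annuity PV formula values the stream one period before the first payment (period 1); discount that back 1 periods:
PV₀ = 118,200 × [1 − (1+r)^−19] / r × (1+r)^−1 = A$1,744,735.29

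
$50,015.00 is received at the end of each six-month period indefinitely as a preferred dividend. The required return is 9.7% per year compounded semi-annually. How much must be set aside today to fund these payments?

$1,031,237.11

Periodic rate r = 0.097/2 per half-year.
Level perpetuity: PV = PMT / r = 50,015 / (0.097/2) = $1,031,237.11.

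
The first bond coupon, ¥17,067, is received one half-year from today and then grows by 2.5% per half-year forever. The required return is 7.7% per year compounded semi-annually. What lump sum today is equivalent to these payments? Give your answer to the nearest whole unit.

¥1,264,222

Periodic rate r = 0.077/2 per half-year.
Growing perpetuity (Gordon): PV = PMT₁ / (r − g) = 17,067 / (r − 0.025) = ¥1,264,222.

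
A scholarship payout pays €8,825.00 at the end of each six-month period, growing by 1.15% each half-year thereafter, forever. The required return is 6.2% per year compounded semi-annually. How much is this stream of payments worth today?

Periodic rate r = 0.062/2 per half-year.
Growing perpetuity (Gordon): PV = PMT₁ / (r − g) = 8,825 / (r − 0.0115) = €452,564.10.

€452,564.10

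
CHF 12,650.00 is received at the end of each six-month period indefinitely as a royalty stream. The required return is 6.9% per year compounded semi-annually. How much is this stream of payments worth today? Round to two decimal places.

CHF 366,666.67

Periodic rate r = 0.069/2 per half-year.
Level perpetuity: PV = PMT / r = 12,650 / (0.069/2) = CHF 366,666.67.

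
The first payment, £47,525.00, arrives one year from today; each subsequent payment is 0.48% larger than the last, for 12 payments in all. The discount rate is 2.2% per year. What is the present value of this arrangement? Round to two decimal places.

Periodic rate r = 0.022 per year.
Growing ordinary annuity: PV = PMT₁ × [1 − ((1+g)/(1+r))^n] / (r − g) = 47,525 × [1 − ((1+0.0048)/(1+r))^12] / (r − 0.0048) = £509,161.66.

£509,161.66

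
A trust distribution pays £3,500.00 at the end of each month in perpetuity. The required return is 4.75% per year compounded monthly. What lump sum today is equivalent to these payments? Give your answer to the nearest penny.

Periodic rate r = 0.0475/12 per month.
Level perpetuity: PV = PMT / r = 3,500 / (0.0475/12) = £884,210.53.

£884,210.53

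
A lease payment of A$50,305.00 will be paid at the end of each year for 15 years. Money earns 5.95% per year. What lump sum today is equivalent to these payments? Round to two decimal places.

This is an ordinary annuity: 15 payments of A$50,305.00 at the end of each year.
Periodic rate r = 0.0595 per year.
PV = PMT × [(1 − (1+r)^−n)/r] = 50,305 × [1 − (1+r)^−15] / r = A$490,174.81

A$490,174.81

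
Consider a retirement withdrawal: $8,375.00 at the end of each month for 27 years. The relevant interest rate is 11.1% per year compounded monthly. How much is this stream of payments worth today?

This is an ordinary annuity: 324 payments of $8,375.00 at the end of each month.
Periodic rate r = 0.111/12 per month; n is counted in months.
PV = PMT × [(1 − (1+r)^−n)/r] = 8,375 × [1 − (1+r)^−324] / r = $859,565.32

$859,565.32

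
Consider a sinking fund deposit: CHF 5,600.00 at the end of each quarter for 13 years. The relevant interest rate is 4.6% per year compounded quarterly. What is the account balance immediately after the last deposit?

CHF 395,546.73

This is an ordinary annuity: 52 deposits of CHF 5,600.00 at the end of each quarter.
Periodic rate r = 0.046/4 per quarter; n is counted in quarters.
FV = PMT × [((1+r)^n − 1)/r] = 5,600 × [(1+r)^52 − 1] / r = CHF 395,546.73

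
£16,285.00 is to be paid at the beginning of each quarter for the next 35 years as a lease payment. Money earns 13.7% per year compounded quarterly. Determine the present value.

£487,352.09

This is an annuity due: 140 payments of £16,285.00 at the beginning of each quarter.
Periodic rate r = 0.137/4 per quarter; n is counted in quarters.
PV = PMT × [(1 − (1+r)^−n)/r] × (1+r) = 16,285 × [1 − (1+r)^−140] / r × (1+r) = £487,352.09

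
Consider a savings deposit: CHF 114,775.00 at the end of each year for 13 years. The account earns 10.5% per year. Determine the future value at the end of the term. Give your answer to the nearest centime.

CHF 2,909,739.10

This is an ordinary annuity: 13 deposits of CHF 114,775.00 at the end of each year.
Periodic rate r = 0.105 per year.
FV = PMT × [((1+r)^n − 1)/r] = 114,775 × [(1+r)^13 − 1] / r = CHF 2,909,739.10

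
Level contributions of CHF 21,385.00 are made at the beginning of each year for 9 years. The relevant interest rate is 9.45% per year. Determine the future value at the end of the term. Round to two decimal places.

CHF 310,576.90

This is an annuity due: 9 deposits of CHF 21,385.00 at the beginning of each year.
Periodic rate r = 0.0945 per year.
FV = PMT × [((1+r)^n − 1)/r] × (1+r) = 21,385 × [(1+r)^9 − 1] / r × (1+r) = CHF 310,576.90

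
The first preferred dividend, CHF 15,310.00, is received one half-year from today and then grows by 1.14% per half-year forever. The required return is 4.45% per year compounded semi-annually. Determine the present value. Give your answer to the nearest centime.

CHF 1,411,059.91

Periodic rate r = 0.0445/2 per half-year.
Growing perpetuity (Gordon): PV = PMT₁ / (r − g) = 15,310 / (r − 0.0114) = CHF 1,411,059.91.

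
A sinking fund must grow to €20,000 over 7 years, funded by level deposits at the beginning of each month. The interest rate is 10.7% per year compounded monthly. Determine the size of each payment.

€159.55

Level annuity due; solve FV = PMT × [((1+r)^n − 1)/r] × (1+r) for PMT.
Periodic rate r = 0.107/12 per month; n is counted in months.
With n = 84: PMT = 20,000 / ([((1+r)^n − 1)/r] × (1+r)) = €159.55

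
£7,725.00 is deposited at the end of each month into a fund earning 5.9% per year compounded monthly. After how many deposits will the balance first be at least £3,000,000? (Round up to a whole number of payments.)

218 payments

Periodic rate r = 0.059/12 per month; n is counted in months.
Ordinary annuity FV: 3,000,000 = 7,725 × [((1+r)^n − 1)/r].
(1+r)^n = 1 + 3,000,000 × r / 7,725, so n = ln(1 + 3,000,000·r/7,725) / ln(1+r) = 217.74.
Round up to a whole number of payments: n = 218.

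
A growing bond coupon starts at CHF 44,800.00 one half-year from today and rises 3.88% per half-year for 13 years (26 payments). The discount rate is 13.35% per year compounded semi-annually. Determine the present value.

CHF 799,155.30

Periodic rate r = 0.1335/2 per half-year; n is counted in half-years.
Growing ordinary annuity: PV = PMT₁ × [1 − ((1+g)/(1+r))^n] / (r − g) = 44,800 × [1 − ((1+0.0388)/(1+r))^26] / (r − 0.0388) = CHF 799,155.30.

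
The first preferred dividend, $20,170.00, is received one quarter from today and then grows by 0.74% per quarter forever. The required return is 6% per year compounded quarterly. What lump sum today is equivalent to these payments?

Periodic rate r = 0.06/4 per quarter.
Growing perpetuity (Gordon): PV = PMT₁ / (r − g) = 20,170 / (r − 0.0074) = $2,653,947.37.

$2,653,947.37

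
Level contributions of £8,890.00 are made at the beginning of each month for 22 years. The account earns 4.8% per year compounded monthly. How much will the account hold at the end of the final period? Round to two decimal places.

This is an annuity due: 264 deposits of £8,890.00 at the beginning of each month.
Periodic rate r = 0.048/12 per month; n is counted in months.
FV = PMT × [((1+r)^n − 1)/r] × (1+r) = 8,890 × [(1+r)^264 − 1] / r × (1+r) = £4,170,020.30

£4,170,020.30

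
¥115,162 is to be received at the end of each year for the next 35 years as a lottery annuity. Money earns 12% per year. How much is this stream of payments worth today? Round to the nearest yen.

¥941,507

This is an ordinary annuity: 35 payments of ¥115,162 at the end of each year.
Periodic rate r = 0.12 per year.
PV = PMT × [(1 − (1+r)^−n)/r] = 115,162 × [1 − (1+r)^−35] / r = ¥941,507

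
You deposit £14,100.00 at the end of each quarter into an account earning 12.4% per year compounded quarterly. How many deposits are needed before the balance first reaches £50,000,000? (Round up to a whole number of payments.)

Periodic rate r = 0.124/4 per quarter; n is counted in quarters.
Ordinary annuity FV: 50,000,000 = 14,100 × [((1+r)^n − 1)/r].
(1+r)^n = 1 + 50,000,000 × r / 14,100, so n = ln(1 + 50,000,000·r/14,100) / ln(1+r) = 154.24.
Round up to a whole number of payments: n = 155.

155 payments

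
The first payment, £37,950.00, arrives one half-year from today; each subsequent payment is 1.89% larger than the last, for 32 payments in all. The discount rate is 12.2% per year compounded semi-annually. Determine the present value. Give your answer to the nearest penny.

Periodic rate r = 0.122/2 per half-year; n is counted in half-years.
Growing ordinary annuity: PV = PMT₁ × [1 − ((1+g)/(1+r))^n] / (r − g) = 37,950 × [1 − ((1+0.0189)/(1+r))^32] / (r − 0.0189) = £654,680.73.

£654,680.73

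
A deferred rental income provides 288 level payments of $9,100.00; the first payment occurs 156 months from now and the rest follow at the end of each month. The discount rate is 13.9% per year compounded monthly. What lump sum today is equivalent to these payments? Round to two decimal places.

Ordinary annuity of 288 payments, first payment at period 156.
Periodic rate r = 0.139/12 per month; n is counted in months.
The ordinary-annuity PV formula values the stream one period before the first payment (period 155); discount that back 155 periods:
PV₀ = 9,100 × [1 − (1+r)^−288] / r × (1+r)^−155 = $127,029.94

$127,029.94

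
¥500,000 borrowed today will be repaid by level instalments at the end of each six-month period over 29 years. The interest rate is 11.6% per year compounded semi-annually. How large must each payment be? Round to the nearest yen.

Level ordinary annuity; solve PV = PMT × [(1 − (1+r)^−n)/r] for PMT.
Periodic rate r = 0.116/2 per half-year; n is counted in half-years.
With n = 58: PMT = 500,000 / ([(1 − (1+r)^−n)/r]) = ¥30,146

¥30,146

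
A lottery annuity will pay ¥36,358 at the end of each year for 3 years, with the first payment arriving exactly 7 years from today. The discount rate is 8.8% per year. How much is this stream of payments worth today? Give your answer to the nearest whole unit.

¥55,683

Ordinary annuity of 3 payments, first payment at period 7.
Periodic rate r = 0.088 per year.
The ordinary-annuity PV formula values the stream one period before the first payment (period 6); discount that back 6 periods:
PV₀ = 36,358 × [1 − (1+r)^−3] / r × (1+r)^−6 = ¥55,683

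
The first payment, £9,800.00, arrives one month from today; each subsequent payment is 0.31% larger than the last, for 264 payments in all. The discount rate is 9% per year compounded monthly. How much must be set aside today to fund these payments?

Periodic rate r = 0.09/12 per month; n is counted in months.
Growing ordinary annuity: PV = PMT₁ × [1 − ((1+g)/(1+r))^n] / (r − g) = 9,800 × [1 − ((1+0.0031)/(1+r))^264] / (r − 0.0031) = £1,525,888.88.

£1,525,888.88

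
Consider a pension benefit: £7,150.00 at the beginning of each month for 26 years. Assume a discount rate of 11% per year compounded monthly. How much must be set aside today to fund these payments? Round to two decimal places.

This is an annuity due: 312 payments of £7,150.00 at the beginning of each month.
Periodic rate r = 0.11/12 per month; n is counted in months.
PV = PMT × [(1 − (1+r)^−n)/r] × (1+r) = 7,150 × [1 − (1+r)^−312] / r × (1+r) = £741,479.73

£741,479.73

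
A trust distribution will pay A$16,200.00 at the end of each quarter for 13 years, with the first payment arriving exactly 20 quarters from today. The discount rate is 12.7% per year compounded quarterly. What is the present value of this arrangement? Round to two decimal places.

Ordinary annuity of 52 payments, first payment at period 20.
Periodic rate r = 0.127/4 per quarter; n is counted in quarters.
The ordinary-annuity PV formula values the stream one period before the first payment (period 19); discount that back 19 periods:
PV₀ = 16,200 × [1 − (1+r)^−52] / r × (1+r)^−19 = A$226,284.55

A$226,284.55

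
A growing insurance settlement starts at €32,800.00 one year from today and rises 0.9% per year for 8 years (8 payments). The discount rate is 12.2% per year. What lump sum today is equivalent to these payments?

€166,105.44

Periodic rate r = 0.122 per year.
Growing ordinary annuity: PV = PMT₁ × [1 − ((1+g)/(1+r))^n] / (r − g) = 32,800 × [1 − ((1+0.009)/(1+r))^8] / (r − 0.009) = €166,105.44.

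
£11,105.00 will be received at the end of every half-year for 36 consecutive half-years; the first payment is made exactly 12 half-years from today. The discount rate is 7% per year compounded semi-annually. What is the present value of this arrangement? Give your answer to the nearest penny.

Ordinary annuity of 36 payments, first payment at period 12.
Periodic rate r = 0.07/2 per half-year; n is counted in half-years.
The ordinary-annuity PV formula values the stream one period before the first payment (period 11); discount that back 11 periods:
PV₀ = 11,105 × [1 − (1+r)^−36] / r × (1+r)^−11 = £154,336.03

£154,336.03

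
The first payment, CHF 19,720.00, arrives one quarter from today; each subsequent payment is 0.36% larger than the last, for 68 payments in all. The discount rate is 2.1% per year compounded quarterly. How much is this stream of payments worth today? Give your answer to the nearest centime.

CHF 1,263,186.84

Periodic rate r = 0.021/4 per quarter; n is counted in quarters.
Growing ordinary annuity: PV = PMT₁ × [1 − ((1+g)/(1+r))^n] / (r − g) = 19,720 × [1 − ((1+0.0036)/(1+r))^68] / (r − 0.0036) = CHF 1,263,186.84.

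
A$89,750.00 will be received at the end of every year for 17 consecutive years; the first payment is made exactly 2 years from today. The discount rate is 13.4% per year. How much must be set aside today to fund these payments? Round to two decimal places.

A$520,985.74

Ordinary annuity of 17 payments, first payment at period 2.
Periodic rate r = 0.134 per year.
The ordinary-annuity PV formula values the stream one period before the first payment (period 1); discount that back 1 periods:
PV₀ = 89,750 × [1 − (1+r)^−17] / r × (1+r)^−1 = A$520,985.74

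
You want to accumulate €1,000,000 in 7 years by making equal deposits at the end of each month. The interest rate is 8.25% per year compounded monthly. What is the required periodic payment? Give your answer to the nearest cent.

€8,836.06

Level ordinary annuity; solve FV = PMT × [((1+r)^n − 1)/r] for PMT.
Periodic rate r = 0.0825/12 per month; n is counted in months.
With n = 84: PMT = 1,000,000 / ([((1+r)^n − 1)/r]) = €8,836.06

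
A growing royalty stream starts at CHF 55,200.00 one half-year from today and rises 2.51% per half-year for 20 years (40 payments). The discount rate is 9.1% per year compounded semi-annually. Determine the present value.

CHF 1,475,622.75

Periodic rate r = 0.091/2 per half-year; n is counted in half-years.
Growing ordinary annuity: PV = PMT₁ × [1 − ((1+g)/(1+r))^n] / (r − g) = 55,200 × [1 − ((1+0.0251)/(1+r))^40] / (r − 0.0251) = CHF 1,475,622.75.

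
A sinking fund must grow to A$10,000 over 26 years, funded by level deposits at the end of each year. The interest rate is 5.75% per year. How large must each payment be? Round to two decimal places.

A$175.39

Level ordinary annuity; solve FV = PMT × [((1+r)^n − 1)/r] for PMT.
Periodic rate r = 0.0575 per year.
With n = 26: PMT = 10,000 / ([((1+r)^n − 1)/r]) = A$175.39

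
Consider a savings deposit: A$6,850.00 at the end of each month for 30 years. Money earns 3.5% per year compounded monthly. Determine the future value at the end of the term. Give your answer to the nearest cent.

A$4,352,577.29

This is an ordinary annuity: 360 deposits of A$6,850.00 at the end of each month.
Periodic rate r = 0.035/12 per month; n is counted in months.
FV = PMT × [((1+r)^n − 1)/r] = 6,850 × [(1+r)^360 − 1] / r = A$4,352,577.29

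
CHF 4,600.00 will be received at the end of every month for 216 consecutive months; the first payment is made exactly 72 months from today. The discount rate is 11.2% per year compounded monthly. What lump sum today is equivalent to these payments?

CHF 220,577.57

Ordinary annuity of 216 payments, first payment at period 72.
Periodic rate r = 0.112/12 per month; n is counted in months.
The ordinary-annuity PV formula values the stream one period before the first payment (period 71); discount that back 71 periods:
PV₀ = 4,600 × [1 − (1+r)^−216] / r × (1+r)^−71 = CHF 220,577.57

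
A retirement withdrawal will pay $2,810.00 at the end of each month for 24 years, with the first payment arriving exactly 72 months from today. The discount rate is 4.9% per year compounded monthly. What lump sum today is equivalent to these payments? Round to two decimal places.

$355,925.90

Ordinary annuity of 288 payments, first payment at period 72.
Periodic rate r = 0.049/12 per month; n is counted in months.
The ordinary-annuity PV formula values the stream one period before the first payment (period 71); discount that back 71 periods:
PV₀ = 2,810 × [1 − (1+r)^−288] / r × (1+r)^−71 = $355,925.90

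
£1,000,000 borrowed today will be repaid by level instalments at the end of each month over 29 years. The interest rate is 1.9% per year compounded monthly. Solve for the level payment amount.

Level ordinary annuity; solve PV = PMT × [(1 − (1+r)^−n)/r] for PMT.
Periodic rate r = 0.019/12 per month; n is counted in months.
With n = 348: PMT = 1,000,000 / ([(1 − (1+r)^−n)/r]) = £3,739.78

£3,739.78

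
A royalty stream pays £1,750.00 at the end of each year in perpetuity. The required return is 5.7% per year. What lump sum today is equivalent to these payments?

Periodic rate r = 0.057 per year.
Level perpetuity: PV = PMT / r = 1,750 / (0.057) = £30,701.75.

£30,701.75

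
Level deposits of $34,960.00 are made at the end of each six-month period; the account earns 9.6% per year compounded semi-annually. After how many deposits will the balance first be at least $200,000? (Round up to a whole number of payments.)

6 payments

Periodic rate r = 0.096/2 per half-year; n is counted in half-years.
Ordinary annuity FV: 200,000 = 34,960 × [((1+r)^n − 1)/r].
(1+r)^n = 1 + 200,000 × r / 34,960, so n = ln(1 + 200,000·r/34,960) / ln(1+r) = 5.18.
Round up to a whole number of payments: n = 6.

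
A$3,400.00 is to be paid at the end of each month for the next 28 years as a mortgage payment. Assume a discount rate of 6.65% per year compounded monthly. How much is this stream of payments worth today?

A$517,723.00

This is an ordinary annuity: 336 payments of A$3,400.00 at the end of each month.
Periodic rate r = 0.0665/12 per month; n is counted in months.
PV = PMT × [(1 − (1+r)^−n)/r] = 3,400 × [1 − (1+r)^−336] / r = A$517,723.00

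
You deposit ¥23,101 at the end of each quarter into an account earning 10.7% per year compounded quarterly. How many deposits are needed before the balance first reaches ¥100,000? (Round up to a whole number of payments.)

5 payments

Periodic rate r = 0.107/4 per quarter; n is counted in quarters.
Ordinary annuity FV: 100,000 = 23,101 × [((1+r)^n − 1)/r].
(1+r)^n = 1 + 100,000 × r / 23,101, so n = ln(1 + 100,000·r/23,101) / ln(1+r) = 4.15.
Round up to a whole number of payments: n = 5.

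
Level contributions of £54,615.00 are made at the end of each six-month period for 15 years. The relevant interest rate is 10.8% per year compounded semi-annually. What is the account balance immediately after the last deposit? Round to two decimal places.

£3,887,938.99

This is an ordinary annuity: 30 deposits of £54,615.00 at the end of each six-month period.
Periodic rate r = 0.108/2 per half-year; n is counted in half-years.
FV = PMT × [((1+r)^n − 1)/r] = 54,615 × [(1+r)^30 − 1] / r = £3,887,938.99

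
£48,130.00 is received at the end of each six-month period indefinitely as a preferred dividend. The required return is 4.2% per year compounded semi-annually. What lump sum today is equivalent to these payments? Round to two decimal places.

£2,291,904.76

Periodic rate r = 0.042/2 per half-year.
Level perpetuity: PV = PMT / r = 48,130 / (0.042/2) = £2,291,904.76.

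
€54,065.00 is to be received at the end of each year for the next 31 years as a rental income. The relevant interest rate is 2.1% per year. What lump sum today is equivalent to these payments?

This is an ordinary annuity: 31 payments of €54,065.00 at the end of each year.
Periodic rate r = 0.021 per year.
PV = PMT × [(1 − (1+r)^−n)/r] = 54,065 × [1 − (1+r)^−31] / r = €1,222,765.94

€1,222,765.94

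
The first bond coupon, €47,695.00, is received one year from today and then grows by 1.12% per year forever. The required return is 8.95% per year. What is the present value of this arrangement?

€609,131.55

Periodic rate r = 0.0895 per year.
Growing perpetuity (Gordon): PV = PMT₁ / (r − g) = 47,695 / (r − 0.0112) = €609,131.55.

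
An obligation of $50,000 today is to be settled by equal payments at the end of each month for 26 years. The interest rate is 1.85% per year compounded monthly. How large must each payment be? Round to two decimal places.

$202.00

Level ordinary annuity; solve PV = PMT × [(1 − (1+r)^−n)/r] for PMT.
Periodic rate r = 0.0185/12 per month; n is counted in months.
With n = 312: PMT = 50,000 / ([(1 − (1+r)^−n)/r]) = $202.00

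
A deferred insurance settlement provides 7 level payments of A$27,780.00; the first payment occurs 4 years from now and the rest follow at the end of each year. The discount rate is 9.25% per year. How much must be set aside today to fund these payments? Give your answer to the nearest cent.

A$106,330.12

Ordinary annuity of 7 payments, first payment at period 4.
Periodic rate r = 0.0925 per year.
The ordinary-annuity PV formula values the stream one period before the first payment (period 3); discount that back 3 periods:
PV₀ = 27,780 × [1 − (1+r)^−7] / r × (1+r)^−3 = A$106,330.12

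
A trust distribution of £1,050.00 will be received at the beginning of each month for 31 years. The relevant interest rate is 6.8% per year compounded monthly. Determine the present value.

This is an annuity due: 372 payments of £1,050.00 at the beginning of each month.
Periodic rate r = 0.068/12 per month; n is counted in months.
PV = PMT × [(1 − (1+r)^−n)/r] × (1+r) = 1,050 × [1 − (1+r)^−372] / r × (1+r) = £163,571.81

£163,571.81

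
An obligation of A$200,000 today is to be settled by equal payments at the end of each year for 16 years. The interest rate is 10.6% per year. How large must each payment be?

A$26,483.07

Level ordinary annuity; solve PV = PMT × [(1 − (1+r)^−n)/r] for PMT.
Periodic rate r = 0.106 per year.
With n = 16: PMT = 200,000 / ([(1 − (1+r)^−n)/r]) = A$26,483.07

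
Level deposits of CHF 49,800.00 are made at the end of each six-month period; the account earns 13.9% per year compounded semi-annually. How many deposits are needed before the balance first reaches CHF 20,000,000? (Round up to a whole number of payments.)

51 payments

Periodic rate r = 0.139/2 per half-year; n is counted in half-years.
Ordinary annuity FV: 20,000,000 = 49,800 × [((1+r)^n − 1)/r].
(1+r)^n = 1 + 20,000,000 × r / 49,800, so n = ln(1 + 20,000,000·r/49,800) / ln(1+r) = 50.07.
Round up to a whole number of payments: n = 51.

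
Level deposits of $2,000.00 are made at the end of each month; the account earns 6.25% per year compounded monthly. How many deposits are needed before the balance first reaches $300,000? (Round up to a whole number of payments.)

112 payments

Periodic rate r = 0.0625/12 per month; n is counted in months.
Ordinary annuity FV: 300,000 = 2,000 × [((1+r)^n − 1)/r].
(1+r)^n = 1 + 300,000 × r / 2,000, so n = ln(1 + 300,000·r/2,000) / ln(1+r) = 111.13.
Round up to a whole number of payments: n = 112.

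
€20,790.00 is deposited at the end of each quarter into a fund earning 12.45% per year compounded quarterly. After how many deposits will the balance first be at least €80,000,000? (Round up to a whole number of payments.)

157 payments

Periodic rate r = 0.1245/4 per quarter; n is counted in quarters.
Ordinary annuity FV: 80,000,000 = 20,790 × [((1+r)^n − 1)/r].
(1+r)^n = 1 + 80,000,000 × r / 20,790, so n = ln(1 + 80,000,000·r/20,790) / ln(1+r) = 156.40.
Round up to a whole number of payments: n = 157.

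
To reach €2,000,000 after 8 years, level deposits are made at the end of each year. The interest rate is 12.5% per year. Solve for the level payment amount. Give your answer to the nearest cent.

Level ordinary annuity; solve FV = PMT × [((1+r)^n − 1)/r] for PMT.
Periodic rate r = 0.125 per year.
With n = 8: PMT = 2,000,000 / ([((1+r)^n − 1)/r]) = €159,664.37

€159,664.37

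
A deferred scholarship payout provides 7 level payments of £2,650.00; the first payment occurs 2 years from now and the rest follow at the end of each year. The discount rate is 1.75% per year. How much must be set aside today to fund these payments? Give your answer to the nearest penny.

Ordinary annuity of 7 payments, first payment at period 2.
Periodic rate r = 0.0175 per year.
The ordinary-annuity PV formula values the stream one period before the first payment (period 1); discount that back 1 periods:
PV₀ = 2,650 × [1 − (1+r)^−7] / r × (1+r)^−1 = £17,018.97

£17,018.97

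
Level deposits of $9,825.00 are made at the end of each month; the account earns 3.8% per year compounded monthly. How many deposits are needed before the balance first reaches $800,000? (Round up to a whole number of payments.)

73 payments

Periodic rate r = 0.038/12 per month; n is counted in months.
Ordinary annuity FV: 800,000 = 9,825 × [((1+r)^n − 1)/r].
(1+r)^n = 1 + 800,000 × r / 9,825, so n = ln(1 + 800,000·r/9,825) / ln(1+r) = 72.56.
Round up to a whole number of payments: n = 73.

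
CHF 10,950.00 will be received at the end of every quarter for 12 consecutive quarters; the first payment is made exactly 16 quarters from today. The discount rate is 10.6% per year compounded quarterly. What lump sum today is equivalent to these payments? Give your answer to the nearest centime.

CHF 75,187.66

Ordinary annuity of 12 payments, first payment at period 16.
Periodic rate r = 0.106/4 per quarter; n is counted in quarters.
The ordinary-annuity PV formula values the stream one period before the first payment (period 15); discount that back 15 periods:
PV₀ = 10,950 × [1 − (1+r)^−12] / r × (1+r)^−15 = CHF 75,187.66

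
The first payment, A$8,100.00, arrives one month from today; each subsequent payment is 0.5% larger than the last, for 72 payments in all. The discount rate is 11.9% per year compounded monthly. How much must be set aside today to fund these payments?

A$488,114.85

Periodic rate r = 0.119/12 per month; n is counted in months.
Growing ordinary annuity: PV = PMT₁ × [1 − ((1+g)/(1+r))^n] / (r − g) = 8,100 × [1 − ((1+0.005)/(1+r))^72] / (r − 0.005) = A$488,114.85.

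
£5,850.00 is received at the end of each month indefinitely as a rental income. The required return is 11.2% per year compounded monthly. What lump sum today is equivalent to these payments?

Periodic rate r = 0.112/12 per month.
Level perpetuity: PV = PMT / r = 5,850 / (0.112/12) = £626,785.71.

£626,785.71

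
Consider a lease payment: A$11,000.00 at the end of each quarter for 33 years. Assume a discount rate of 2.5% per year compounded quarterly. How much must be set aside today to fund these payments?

A$986,723.62

This is an ordinary annuity: 132 payments of A$11,000.00 at the end of each quarter.
Periodic rate r = 0.025/4 per quarter; n is counted in quarters.
PV = PMT × [(1 − (1+r)^−n)/r] = 11,000 × [1 − (1+r)^−132] / r = A$986,723.62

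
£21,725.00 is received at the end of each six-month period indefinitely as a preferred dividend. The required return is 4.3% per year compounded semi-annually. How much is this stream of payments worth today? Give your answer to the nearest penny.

Periodic rate r = 0.043/2 per half-year.
Level perpetuity: PV = PMT / r = 21,725 / (0.043/2) = £1,010,465.12.

£1,010,465.12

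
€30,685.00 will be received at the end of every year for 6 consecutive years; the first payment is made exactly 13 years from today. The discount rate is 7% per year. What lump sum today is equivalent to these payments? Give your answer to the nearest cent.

€64,941.75

Ordinary annuity of 6 payments, first payment at period 13.
Periodic rate r = 0.07 per year.
The ordinary-annuity PV formula values the stream one period before the first payment (period 12); discount that back 12 periods:
PV₀ = 30,685 × [1 − (1+r)^−6] / r × (1+r)^−12 = €64,941.75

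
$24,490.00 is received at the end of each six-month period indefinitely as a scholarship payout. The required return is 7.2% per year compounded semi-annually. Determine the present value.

Periodic rate r = 0.072/2 per half-year.
Level perpetuity: PV = PMT / r = 24,490 / (0.072/2) = $680,277.78.

$680,277.78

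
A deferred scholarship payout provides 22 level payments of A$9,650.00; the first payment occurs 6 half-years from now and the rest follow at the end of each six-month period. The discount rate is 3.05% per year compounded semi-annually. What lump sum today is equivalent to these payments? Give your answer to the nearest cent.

A$166,148.24

Ordinary annuity of 22 payments, first payment at period 6.
Periodic rate r = 0.0305/2 per half-year; n is counted in half-years.
The ordinary-annuity PV formula values the stream one period before the first payment (period 5); discount that back 5 periods:
PV₀ = 9,650 × [1 − (1+r)^−22] / r × (1+r)^−5 = A$166,148.24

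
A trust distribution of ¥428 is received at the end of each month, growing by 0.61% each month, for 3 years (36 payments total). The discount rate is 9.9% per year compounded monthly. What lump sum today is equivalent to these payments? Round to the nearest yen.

¥14,725

Periodic rate r = 0.099/12 per month; n is counted in months.
Growing ordinary annuity: PV = PMT₁ × [1 − ((1+g)/(1+r))^n] / (r − g) = 428 × [1 − ((1+0.0061)/(1+r))^36] / (r − 0.0061) = ¥14,725.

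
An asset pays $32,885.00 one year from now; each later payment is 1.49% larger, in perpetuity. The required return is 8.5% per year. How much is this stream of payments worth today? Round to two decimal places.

$469,115.55

Periodic rate r = 0.085 per year.
Growing perpetuity (Gordon): PV = PMT₁ / (r − g) = 32,885 / (r − 0.0149) = $469,115.55.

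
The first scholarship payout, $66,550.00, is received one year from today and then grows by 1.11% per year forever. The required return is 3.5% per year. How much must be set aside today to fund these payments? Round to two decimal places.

Periodic rate r = 0.035 per year.
Growing perpetuity (Gordon): PV = PMT₁ / (r − g) = 66,550 / (r − 0.0111) = $2,784,518.83.

$2,784,518.83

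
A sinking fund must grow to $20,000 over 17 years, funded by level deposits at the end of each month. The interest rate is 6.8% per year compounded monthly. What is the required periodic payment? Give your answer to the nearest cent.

Level ordinary annuity; solve FV = PMT × [((1+r)^n − 1)/r] for PMT.
Periodic rate r = 0.068/12 per month; n is counted in months.
With n = 204: PMT = 20,000 / ([((1+r)^n − 1)/r]) = $52.30

$52.30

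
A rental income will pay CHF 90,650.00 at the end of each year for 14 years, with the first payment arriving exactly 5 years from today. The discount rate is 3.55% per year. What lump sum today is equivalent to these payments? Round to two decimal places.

Ordinary annuity of 14 payments, first payment at period 5.
Periodic rate r = 0.0355 per year.
The ordinary-annuity PV formula values the stream one period before the first payment (period 4); discount that back 4 periods:
PV₀ = 90,650 × [1 − (1+r)^−14] / r × (1+r)^−4 = CHF 858,134.16

CHF 858,134.16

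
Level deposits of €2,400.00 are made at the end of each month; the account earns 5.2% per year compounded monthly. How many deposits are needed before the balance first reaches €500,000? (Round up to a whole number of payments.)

149 payments

Periodic rate r = 0.052/12 per month; n is counted in months.
Ordinary annuity FV: 500,000 = 2,400 × [((1+r)^n − 1)/r].
(1+r)^n = 1 + 500,000 × r / 2,400, so n = ln(1 + 500,000·r/2,400) / ln(1+r) = 148.78.
Round up to a whole number of payments: n = 149.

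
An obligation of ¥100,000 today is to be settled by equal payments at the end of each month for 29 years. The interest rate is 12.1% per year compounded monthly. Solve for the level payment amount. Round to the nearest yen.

¥1,040

Level ordinary annuity; solve PV = PMT × [(1 − (1+r)^−n)/r] for PMT.
Periodic rate r = 0.121/12 per month; n is counted in months.
With n = 348: PMT = 100,000 / ([(1 − (1+r)^−n)/r]) = ¥1,040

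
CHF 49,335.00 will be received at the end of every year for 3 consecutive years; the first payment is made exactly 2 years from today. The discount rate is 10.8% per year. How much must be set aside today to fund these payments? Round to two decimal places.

CHF 109,188.87

Ordinary annuity of 3 payments, first payment at period 2.
Periodic rate r = 0.108 per year.
The ordinary-annuity PV formula values the stream one period before the first payment (period 1); discount that back 1 periods:
PV₀ = 49,335 × [1 − (1+r)^−3] / r × (1+r)^−1 = CHF 109,188.87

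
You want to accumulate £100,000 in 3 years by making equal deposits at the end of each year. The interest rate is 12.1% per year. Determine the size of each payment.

Level ordinary annuity; solve FV = PMT × [((1+r)^n − 1)/r] for PMT.
Periodic rate r = 0.121 per year.
With n = 3: PMT = 100,000 / ([((1+r)^n − 1)/r]) = £29,606.46

£29,606.46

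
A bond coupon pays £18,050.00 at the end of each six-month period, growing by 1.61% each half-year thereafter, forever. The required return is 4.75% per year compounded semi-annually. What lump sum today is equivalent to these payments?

Periodic rate r = 0.0475/2 per half-year.
Growing perpetuity (Gordon): PV = PMT₁ / (r − g) = 18,050 / (r − 0.0161) = £2,359,477.12.

£2,359,477.12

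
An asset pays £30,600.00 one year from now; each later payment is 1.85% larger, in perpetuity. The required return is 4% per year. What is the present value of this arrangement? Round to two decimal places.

Periodic rate r = 0.04 per year.
Growing perpetuity (Gordon): PV = PMT₁ / (r − g) = 30,600 / (r − 0.0185) = £1,423,255.81.

£1,423,255.81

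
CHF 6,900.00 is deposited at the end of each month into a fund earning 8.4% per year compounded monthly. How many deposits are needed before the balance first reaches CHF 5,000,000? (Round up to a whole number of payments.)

Periodic rate r = 0.084/12 per month; n is counted in months.
Ordinary annuity FV: 5,000,000 = 6,900 × [((1+r)^n − 1)/r].
(1+r)^n = 1 + 5,000,000 × r / 6,900, so n = ln(1 + 5,000,000·r/6,900) / ln(1+r) = 258.58.
Round up to a whole number of payments: n = 259.

259 payments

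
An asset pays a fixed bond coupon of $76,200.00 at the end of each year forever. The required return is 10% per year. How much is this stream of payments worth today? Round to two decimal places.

$762,000.00

Periodic rate r = 0.1 per year.
Level perpetuity: PV = PMT / r = 76,200 / (0.1) = $762,000.00.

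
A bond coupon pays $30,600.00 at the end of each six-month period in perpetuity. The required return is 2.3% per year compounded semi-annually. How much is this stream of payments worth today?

$2,660,869.57

Periodic rate r = 0.023/2 per half-year.
Level perpetuity: PV = PMT / r = 30,600 / (0.023/2) = $2,660,869.57.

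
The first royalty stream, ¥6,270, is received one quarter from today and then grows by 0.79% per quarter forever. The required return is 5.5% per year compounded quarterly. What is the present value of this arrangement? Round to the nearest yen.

¥1,071,795

Periodic rate r = 0.055/4 per quarter.
Growing perpetuity (Gordon): PV = PMT₁ / (r − g) = 6,270 / (r − 0.0079) = ¥1,071,795.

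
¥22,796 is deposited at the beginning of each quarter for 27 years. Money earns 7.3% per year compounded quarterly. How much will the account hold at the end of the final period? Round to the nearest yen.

This is an annuity due: 108 deposits of ¥22,796 at the beginning of each quarter.
Periodic rate r = 0.073/4 per quarter; n is counted in quarters.
FV = PMT × [((1+r)^n − 1)/r] × (1+r) = 22,796 × [(1+r)^108 − 1] / r × (1+r) = ¥7,696,765

¥7,696,765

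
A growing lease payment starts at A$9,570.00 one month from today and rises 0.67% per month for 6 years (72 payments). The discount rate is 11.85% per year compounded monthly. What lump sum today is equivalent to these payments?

Periodic rate r = 0.1185/12 per month; n is counted in months.
Growing ordinary annuity: PV = PMT₁ × [1 − ((1+g)/(1+r))^n] / (r − g) = 9,570 × [1 − ((1+0.0067)/(1+r))^72] / (r − 0.0067) = A$611,446.24.

A$611,446.24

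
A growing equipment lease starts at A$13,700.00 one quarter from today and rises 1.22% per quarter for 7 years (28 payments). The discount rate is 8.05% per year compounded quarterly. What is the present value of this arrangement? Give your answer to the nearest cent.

A$339,126.24

Periodic rate r = 0.0805/4 per quarter; n is counted in quarters.
Growing ordinary annuity: PV = PMT₁ × [1 − ((1+g)/(1+r))^n] / (r − g) = 13,700 × [1 − ((1+0.0122)/(1+r))^28] / (r − 0.0122) = A$339,126.24.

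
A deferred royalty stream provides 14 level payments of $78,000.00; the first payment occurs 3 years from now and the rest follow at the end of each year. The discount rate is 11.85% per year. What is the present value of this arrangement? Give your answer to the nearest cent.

$416,445.14

Ordinary annuity of 14 payments, first payment at period 3.
Periodic rate r = 0.1185 per year.
The ordinary-annuity PV formula values the stream one period before the first payment (period 2); discount that back 2 periods:
PV₀ = 78,000 × [1 − (1+r)^−14] / r × (1+r)^−2 = $416,445.14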